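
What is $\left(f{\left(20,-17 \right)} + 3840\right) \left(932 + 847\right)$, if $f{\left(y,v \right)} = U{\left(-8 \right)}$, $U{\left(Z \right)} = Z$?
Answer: $6817128$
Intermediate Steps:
$f{\left(y,v \right)} = -8$
$\left(f{\left(20,-17 \right)} + 3840\right) \left(932 + 847\right) = \left(-8 + 3840\right) \left(932 + 847\right) = 3832 \cdot 1779 = 6817128$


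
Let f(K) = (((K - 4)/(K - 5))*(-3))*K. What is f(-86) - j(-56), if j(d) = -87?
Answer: 31137/91 ≈ 342.17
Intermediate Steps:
f(K) = -3*K*(-4 + K)/(-5 + K) (f(K) = (((-4 + K)/(-5 + K))*(-3))*K = (-3*(-4 + K)/(-5 + K))*K = -3*K*(-4 + K)/(-5 + K))
f(-86) - j(-56) = 3*(-86)*(4 - 1*(-86))/(-5 - 86) - 1*(-87) = 3*(-86)*(4 + 86)/(-91) + 87 = 3*(-86)*(-1/91)*90 + 87 = 23220/91 + 87 = 31137/91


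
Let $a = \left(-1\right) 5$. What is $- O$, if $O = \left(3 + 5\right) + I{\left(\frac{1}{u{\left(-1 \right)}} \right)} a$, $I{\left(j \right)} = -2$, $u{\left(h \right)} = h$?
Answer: $-18$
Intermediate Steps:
$a = -5$
$O = 18$ ($O = \left(3 + 5\right) - -10 = 8 + 10 = 18$)
$- O = \left(-1\right) 18 = -18$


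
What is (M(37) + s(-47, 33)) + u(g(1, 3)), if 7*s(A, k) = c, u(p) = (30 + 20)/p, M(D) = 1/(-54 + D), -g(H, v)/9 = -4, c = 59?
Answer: 20903/2142 ≈ 9.7586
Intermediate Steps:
g(H, v) = 36 (g(H, v) = -9*(-4) = 36)
u(p) = 50/p
s(A, k) = 59/7 (s(A, k) = (1/7)*59 = 59/7)
(M(37) + s(-47, 33)) + u(g(1, 3)) = (1/(-54 + 37) + 59/7) + 50/36 = (1/(-17) + 59/7) + 50*(1/36) = (-1/17 + 59/7) + 25/18 = 996/119 + 25/18 = 20903/2142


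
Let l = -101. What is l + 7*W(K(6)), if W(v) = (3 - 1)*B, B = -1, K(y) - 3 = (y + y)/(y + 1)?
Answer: -115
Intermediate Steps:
K(y) = 3 + 2*y/(1 + y) (K(y) = 3 + (y + y)/(y + 1) = 3 + (2*y)/(1 + y) = 3 + 2*y/(1 + y))
W(v) = -2 (W(v) = (3 - 1)*(-1) = 2*(-1) = -2)
l + 7*W(K(6)) = -101 + 7*(-2) = -101 - 14 = -115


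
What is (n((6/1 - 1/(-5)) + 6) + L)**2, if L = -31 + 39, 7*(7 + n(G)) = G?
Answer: 9216/1225 ≈ 7.5233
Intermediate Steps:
n(G) = -7 + G/7
L = 8
(n((6/1 - 1/(-5)) + 6) + L)**2 = ((-7 + ((6/1 - 1/(-5)) + 6)/7) + 8)**2 = ((-7 + ((6*1 - 1*(-1/5)) + 6)/7) + 8)**2 = ((-7 + ((6 + 1/5) + 6)/7) + 8)**2 = ((-7 + (31/5 + 6)/7) + 8)**2 = ((-7 + (1/7)*(61/5)) + 8)**2 = ((-7 + 61/35) + 8)**2 = (-184/35 + 8)**2 = (96/35)**2 = 9216/1225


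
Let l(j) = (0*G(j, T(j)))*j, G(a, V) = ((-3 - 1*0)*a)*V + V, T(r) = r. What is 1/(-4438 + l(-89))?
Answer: -1/4438 ≈ -0.00022533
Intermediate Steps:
G(a, V) = V - 3*V*a (G(a, V) = ((-3 + 0)*a)*V + V = (-3*a)*V + V = -3*V*a + V = V - 3*V*a)
l(j) = 0 (l(j) = (0*(j*(1 - 3*j)))*j = 0*j = 0)
1/(-4438 + l(-89)) = 1/(-4438 + 0) = 1/(-4438) = -1/4438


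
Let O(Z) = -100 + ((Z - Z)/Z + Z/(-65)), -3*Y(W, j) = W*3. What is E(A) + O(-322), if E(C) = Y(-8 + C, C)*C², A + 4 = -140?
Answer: 204865502/65 ≈ 3.1518e+6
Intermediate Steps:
Y(W, j) = -W (Y(W, j) = -W*3/3 = -W)
A = -144 (A = -4 - 140 = -144)
E(C) = C²*(8 - C) (E(C) = (-(-8 + C))*C² = (8 - C)*C² = C²*(8 - C))
O(Z) = -100 - Z/65 (O(Z) = -100 + (0/Z + Z*(-1/65)) = -100 + (0 - Z/65) = -100 - Z/65)
E(A) + O(-322) = (-144)²*(8 - 1*(-144)) + (-100 - 1/65*(-322)) = 20736*(8 + 144) + (-100 + 322/65) = 20736*152 - 6178/65 = 3151872 - 6178/65 = 204865502/65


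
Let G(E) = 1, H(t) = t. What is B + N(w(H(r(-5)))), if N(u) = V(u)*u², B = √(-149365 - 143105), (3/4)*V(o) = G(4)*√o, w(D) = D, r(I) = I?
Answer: I*(√292470 + 100*√5/3) ≈ 615.34*I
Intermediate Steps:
V(o) = 4*√o/3 (V(o) = 4*(1*√o)/3 = 4*√o/3)
B = I*√292470 (B = √(-292470) = I*√292470 ≈ 540.8*I)
N(u) = 4*u^(5/2)/3 (N(u) = (4*√u/3)*u² = 4*u^(5/2)/3)
B + N(w(H(r(-5)))) = I*√292470 + 4*(-5)^(5/2)/3 = I*√292470 + 4*(25*I*√5)/3 = I*√292470 + 100*I*√5/3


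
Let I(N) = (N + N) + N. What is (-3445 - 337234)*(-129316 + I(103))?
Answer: 43949975753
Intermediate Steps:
I(N) = 3*N (I(N) = 2*N + N = 3*N)
(-3445 - 337234)*(-129316 + I(103)) = (-3445 - 337234)*(-129316 + 3*103) = -340679*(-129316 + 309) = -340679*(-129007) = 43949975753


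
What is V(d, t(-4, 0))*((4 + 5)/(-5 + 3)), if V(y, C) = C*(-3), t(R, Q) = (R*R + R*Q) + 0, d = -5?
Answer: 216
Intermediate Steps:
t(R, Q) = R**2 + Q*R (t(R, Q) = (R**2 + Q*R) + 0 = R**2 + Q*R)
V(y, C) = -3*C
V(d, t(-4, 0))*((4 + 5)/(-5 + 3)) = (-(-12)*(0 - 4))*((4 + 5)/(-5 + 3)) = (-(-12)*(-4))*(9/(-2)) = (-3*16)*(9*(-1/2)) = -48*(-9/2) = 216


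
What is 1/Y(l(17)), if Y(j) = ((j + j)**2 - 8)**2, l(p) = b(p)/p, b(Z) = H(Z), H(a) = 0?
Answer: 1/64 ≈ 0.015625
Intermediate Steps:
b(Z) = 0
l(p) = 0 (l(p) = 0/p = 0)
Y(j) = (-8 + 4*j**2)**2 (Y(j) = ((2*j)**2 - 8)**2 = (4*j**2 - 8)**2 = (-8 + 4*j**2)**2)
1/Y(l(17)) = 1/(16*(-2 + 0**2)**2) = 1/(16*(-2 + 0)**2) = 1/(16*(-2)**2) = 1/(16*4) = 1/64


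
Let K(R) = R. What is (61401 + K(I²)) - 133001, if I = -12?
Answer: -71456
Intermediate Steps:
(61401 + K(I²)) - 133001 = (61401 + (-12)²) - 133001 = (61401 + 144) - 133001 = 61545 - 133001 = -71456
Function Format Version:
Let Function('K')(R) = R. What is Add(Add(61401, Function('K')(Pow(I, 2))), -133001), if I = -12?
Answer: -71456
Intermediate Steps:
Add(Add(61401, Function('K')(Pow(I, 2))), -133001) = Add(Add(61401, Pow(-12, 2)), -133001) = Add(Add(61401, 144), -133001) = Add(61545, -133001) = -71456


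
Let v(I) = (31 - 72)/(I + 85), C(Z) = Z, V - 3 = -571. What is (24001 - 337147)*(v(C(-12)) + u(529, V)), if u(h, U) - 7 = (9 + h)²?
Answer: -6616738028772/73 ≈ -9.0640e+10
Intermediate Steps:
V = -568 (V = 3 - 571 = -568)
u(h, U) = 7 + (9 + h)²
v(I) = -41/(85 + I)
(24001 - 337147)*(v(C(-12)) + u(529, V)) = (24001 - 337147)*(-41/(85 - 12) + (7 + (9 + 529)²)) = -313146*(-41/73 + (7 + 538²)) = -313146*(-41*1/73 + (7 + 289444)) = -313146*(-41/73 + 289451) = -313146*21129882/73 = -6616738028772/73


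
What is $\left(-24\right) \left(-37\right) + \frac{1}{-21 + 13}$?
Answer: $\frac{7103}{8} \approx 887.88$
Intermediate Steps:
$\left(-24\right) \left(-37\right) + \frac{1}{-21 + 13} = 888 + \frac{1}{-8} = 888 - \frac{1}{8} = \frac{7103}{8}$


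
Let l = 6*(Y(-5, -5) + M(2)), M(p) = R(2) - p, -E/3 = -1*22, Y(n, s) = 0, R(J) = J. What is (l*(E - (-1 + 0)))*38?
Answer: 0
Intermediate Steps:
E = 66 (E = -(-3)*22 = -3*(-22) = 66)
M(p) = 2 - p
l = 0 (l = 6*(0 + (2 - 1*2)) = 6*(0 + (2 - 2)) = 6*(0 + 0) = 6*0 = 0)
(l*(E - (-1 + 0)))*38 = (0*(66 - (-1 + 0)))*38 = (0*(66 - 1*(-1)))*38 = (0*(66 + 1))*38 = (0*67)*38 = 0*38 = 0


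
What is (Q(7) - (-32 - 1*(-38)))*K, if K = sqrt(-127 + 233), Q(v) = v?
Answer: sqrt(106) ≈ 10.296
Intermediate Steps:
K = sqrt(106) ≈ 10.296
(Q(7) - (-32 - 1*(-38)))*K = (7 - (-32 - 1*(-38)))*sqrt(106) = (7 - (-32 + 38))*sqrt(106) = (7 - 1*6)*sqrt(106) = (7 - 6)*sqrt(106) = 1*sqrt(106) = sqrt(106)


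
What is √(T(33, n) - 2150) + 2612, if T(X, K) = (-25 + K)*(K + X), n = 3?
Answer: 2612 + I*√2942 ≈ 2612.0 + 54.24*I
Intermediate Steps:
√(T(33, n) - 2150) + 2612 = √((3² - 25*3 - 25*33 + 3*33) - 2150) + 2612 = √((9 - 75 - 825 + 99) - 2150) + 2612 = √(-792 - 2150) + 2612 = √(-2942) + 2612 = I*√2942 + 2612 = 2612 + I*√2942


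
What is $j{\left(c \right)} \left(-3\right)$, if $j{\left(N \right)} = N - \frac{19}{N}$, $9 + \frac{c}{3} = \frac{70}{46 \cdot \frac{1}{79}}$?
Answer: $- \frac{58880225}{58834} \approx -1000.8$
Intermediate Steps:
$c = \frac{7674}{23}$ ($c = -27 + 3 \frac{70}{46 \cdot \frac{1}{79}} = -27 + 3 \frac{70}{\frac{46}{79}} = -27 + 3 \cdot 70 \cdot \frac{79}{46} = -27 + 3 \cdot \frac{2765}{23} = -27 + \frac{8295}{23} = \frac{7674}{23} \approx 333.65$)
$j{\left(c \right)} \left(-3\right) = \left(\frac{7674}{23} - \frac{19}{\frac{7674}{23}}\right) \left(-3\right) = \left(\frac{7674}{23} - \frac{437}{7674}\right) \left(-3\right) = \frac{58880225}{176502} \left(-3\right) = - \frac{58880225}{58834}$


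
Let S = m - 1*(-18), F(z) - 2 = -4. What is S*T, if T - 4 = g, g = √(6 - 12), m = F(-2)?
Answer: 64 + 16*I*√6 ≈ 64.0 + 39.192*I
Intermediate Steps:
F(z) = -2 (F(z) = 2 - 4 = -2)
m = -2
g = I*√6 (g = √(-6) = I*√6 ≈ 2.4495*I)
S = 16 (S = -2 - 1*(-18) = -2 + 18 = 16)
T = 4 + I*√6 ≈ 4.0 + 2.4495*I
S*T = 16*(4 + I*√6) = 64 + 16*I*√6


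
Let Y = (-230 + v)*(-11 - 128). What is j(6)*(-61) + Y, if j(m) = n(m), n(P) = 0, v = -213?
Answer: 61577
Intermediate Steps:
j(m) = 0
Y = 61577 (Y = (-230 - 213)*(-11 - 128) = -443*(-139) = 61577)
j(6)*(-61) + Y = 0*(-61) + 61577 = 0 + 61577 = 61577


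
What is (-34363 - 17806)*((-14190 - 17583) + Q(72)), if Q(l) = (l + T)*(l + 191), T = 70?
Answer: -290737837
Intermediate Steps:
Q(l) = (70 + l)*(191 + l) (Q(l) = (l + 70)*(l + 191) = (70 + l)*(191 + l))
(-34363 - 17806)*((-14190 - 17583) + Q(72)) = (-34363 - 17806)*((-14190 - 17583) + (13370 + 72² + 261*72)) = -52169*(-31773 + (13370 + 5184 + 18792)) = -52169*(-31773 + 37346) = -52169*5573 = -290737837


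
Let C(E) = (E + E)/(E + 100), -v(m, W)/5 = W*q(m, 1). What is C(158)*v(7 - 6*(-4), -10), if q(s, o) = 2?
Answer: 15800/129 ≈ 122.48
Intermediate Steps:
v(m, W) = -10*W (v(m, W) = -5*W*2 = -10*W)
C(E) = 2*E/(100 + E) (C(E) = (2*E)/(100 + E) = 2*E/(100 + E))
C(158)*v(7 - 6*(-4), -10) = (2*158/(100 + 158))*(-10*(-10)) = (2*158/258)*100 = (2*158*(1/258))*100 = (158/129)*100 = 15800/129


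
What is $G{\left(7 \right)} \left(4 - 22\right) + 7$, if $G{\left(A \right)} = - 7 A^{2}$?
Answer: $6181$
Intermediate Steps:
$G{\left(7 \right)} \left(4 - 22\right) + 7 = - 7 \cdot 7^{2} \left(4 - 22\right) + 7 = \left(-7\right) 49 \left(-18\right) + 7 = \left(-343\right) \left(-18\right) + 7 = 6174 + 7 = 6181$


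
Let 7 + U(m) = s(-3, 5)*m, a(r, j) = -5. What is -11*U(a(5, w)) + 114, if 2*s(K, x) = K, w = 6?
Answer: 217/2 ≈ 108.50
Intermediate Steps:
s(K, x) = K/2
U(m) = -7 - 3*m/2 (U(m) = -7 + ((½)*(-3))*m = -7 - 3*m/2)
-11*U(a(5, w)) + 114 = -11*(-7 - 3/2*(-5)) + 114 = -11*(-7 + 15/2) + 114 = -11*½ + 114 = -11/2 + 114 = 217/2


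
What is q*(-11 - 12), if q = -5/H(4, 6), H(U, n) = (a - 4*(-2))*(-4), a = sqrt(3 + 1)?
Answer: -23/8 ≈ -2.8750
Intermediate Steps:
a = 2 (a = sqrt(4) = 2)
H(U, n) = -40 (H(U, n) = (2 - 4*(-2))*(-4) = (2 + 8)*(-4) = 10*(-4) = -40)
q = 1/8 (q = -5/(-40) = -5*(-1/40) = 1/8 ≈ 0.12500)
q*(-11 - 12) = (-11 - 12)/8 = (1/8)*(-23) = -23/8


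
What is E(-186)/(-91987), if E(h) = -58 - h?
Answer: -128/91987 ≈ -0.0013915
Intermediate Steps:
E(-186)/(-91987) = (-58 - 1*(-186))/(-91987) = (-58 + 186)*(-1/91987) = 128*(-1/91987) = -128/91987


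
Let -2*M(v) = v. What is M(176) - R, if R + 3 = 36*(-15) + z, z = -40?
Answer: 495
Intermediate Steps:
M(v) = -v/2
R = -583 (R = -3 + (36*(-15) - 40) = -3 + (-540 - 40) = -3 - 580 = -583)
M(176) - R = -1/2*176 - 1*(-583) = -88 + 583 = 495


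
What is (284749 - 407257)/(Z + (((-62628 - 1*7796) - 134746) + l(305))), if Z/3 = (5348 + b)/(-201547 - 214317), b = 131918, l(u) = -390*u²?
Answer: 8491111152/2528794197113 ≈ 0.0033578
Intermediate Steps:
Z = -205899/207932 (Z = 3*((5348 + 131918)/(-201547 - 214317)) = 3*(137266/(-415864)) = 3*(137266*(-1/415864)) = 3*(-68633/207932) = -205899/207932 ≈ -0.99022)
(284749 - 407257)/(Z + (((-62628 - 1*7796) - 134746) + l(305))) = (284749 - 407257)/(-205899/207932 + (((-62628 - 1*7796) - 134746) - 390*305²)) = -122508/(-205899/207932 + (((-62628 - 7796) - 134746) - 390*93025)) = -122508/(-205899/207932 + ((-70424 - 134746) - 36279750)) = -122508/(-205899/207932 + (-205170 - 36279750)) = -122508/(-205899/207932 - 36484920) = -122508/(-7586382591339/207932) = -122508*(-207932/7586382591339) = 8491111152/2528794197113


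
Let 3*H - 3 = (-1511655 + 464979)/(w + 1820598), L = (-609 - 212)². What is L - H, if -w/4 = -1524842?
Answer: 2669187115766/3959983 ≈ 6.7404e+5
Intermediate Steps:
w = 6099368 (w = -4*(-1524842) = 6099368)
L = 674041 (L = (-821)² = 674041)
H = 3785537/3959983 (H = 1 + ((-1511655 + 464979)/(6099368 + 1820598))/3 = 1 + (-1046676/7919966)/3 = 1 + (-1046676*1/7919966)/3 = 1 + (⅓)*(-523338/3959983) = 1 - 174446/3959983 = 3785537/3959983 ≈ 0.95595)
L - H = 674041 - 1*3785537/3959983 = 674041 - 3785537/3959983 = 2669187115766/3959983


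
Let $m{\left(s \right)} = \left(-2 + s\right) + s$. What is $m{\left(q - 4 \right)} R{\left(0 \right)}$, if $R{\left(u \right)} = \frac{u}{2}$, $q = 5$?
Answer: $0$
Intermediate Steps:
$R{\left(u \right)} = \frac{u}{2}$ ($R{\left(u \right)} = u \frac{1}{2} = \frac{u}{2}$)
$m{\left(s \right)} = -2 + 2 s$
$m{\left(q - 4 \right)} R{\left(0 \right)} = \left(-2 + 2 \left(5 - 4\right)\right) \frac{1}{2} \cdot 0 = \left(-2 + 2 \cdot 1\right) 0 = \left(-2 + 2\right) 0 = 0 \cdot 0 = 0$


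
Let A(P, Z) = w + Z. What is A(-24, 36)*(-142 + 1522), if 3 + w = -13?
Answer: 27600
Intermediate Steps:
w = -16 (w = -3 - 13 = -16)
A(P, Z) = -16 + Z
A(-24, 36)*(-142 + 1522) = (-16 + 36)*(-142 + 1522) = 20*1380 = 27600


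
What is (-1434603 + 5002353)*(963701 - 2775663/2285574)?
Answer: 1309725290667903375/380929 ≈ 3.4382e+12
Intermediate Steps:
(-1434603 + 5002353)*(963701 - 2775663/2285574) = 3567750*(963701 - 2775663*1/2285574) = 3567750*(963701 - 925221/761858) = 3567750*(734202391237/761858) = 1309725290667903375/380929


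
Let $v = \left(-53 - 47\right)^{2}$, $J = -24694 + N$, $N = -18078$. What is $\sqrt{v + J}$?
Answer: $2 i \sqrt{8193} \approx 181.03 i$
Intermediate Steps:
$J = -42772$ ($J = -24694 - 18078 = -42772$)
$v = 10000$ ($v = \left(-100\right)^{2} = 10000$)
$\sqrt{v + J} = \sqrt{10000 - 42772} = \sqrt{-32772} = 2 i \sqrt{8193}$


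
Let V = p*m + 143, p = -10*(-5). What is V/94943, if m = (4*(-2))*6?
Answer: -2257/94943 ≈ -0.023772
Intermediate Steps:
p = 50
m = -48 (m = -8*6 = -48)
V = -2257 (V = 50*(-48) + 143 = -2400 + 143 = -2257)
V/94943 = -2257/94943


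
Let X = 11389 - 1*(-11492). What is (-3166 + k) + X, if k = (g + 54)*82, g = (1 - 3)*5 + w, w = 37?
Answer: 26357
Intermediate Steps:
g = 27 (g = (1 - 3)*5 + 37 = -2*5 + 37 = -10 + 37 = 27)
X = 22881 (X = 11389 + 11492 = 22881)
k = 6642 (k = (27 + 54)*82 = 81*82 = 6642)
(-3166 + k) + X = (-3166 + 6642) + 22881 = 3476 + 22881 = 26357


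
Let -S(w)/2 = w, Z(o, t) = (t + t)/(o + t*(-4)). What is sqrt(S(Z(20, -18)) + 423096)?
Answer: sqrt(223818198)/23 ≈ 650.46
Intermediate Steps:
Z(o, t) = 2*t/(o - 4*t) (Z(o, t) = (2*t)/(o - 4*t) = 2*t/(o - 4*t))
S(w) = -2*w
sqrt(S(Z(20, -18)) + 423096) = sqrt(-4*(-18)/(20 - 4*(-18)) + 423096) = sqrt(-4*(-18)/(20 + 72) + 423096) = sqrt(-4*(-18)/92 + 423096) = sqrt(-2*(-9/23) + 423096) = sqrt(18/23 + 423096) = sqrt(9731226/23) = sqrt(223818198)/23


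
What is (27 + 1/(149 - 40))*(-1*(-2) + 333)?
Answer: 986240/109 ≈ 9048.1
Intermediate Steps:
(27 + 1/(149 - 40))*(-1*(-2) + 333) = (27 + 1/109)*(2 + 333) = (27 + 1/109)*335 = (2944/109)*335 = 986240/109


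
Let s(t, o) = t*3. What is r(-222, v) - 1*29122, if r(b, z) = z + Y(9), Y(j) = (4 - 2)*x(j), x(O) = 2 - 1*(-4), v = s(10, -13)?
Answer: -29080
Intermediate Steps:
s(t, o) = 3*t
v = 30 (v = 3*10 = 30)
x(O) = 6 (x(O) = 2 + 4 = 6)
Y(j) = 12 (Y(j) = (4 - 2)*6 = 2*6 = 12)
r(b, z) = 12 + z (r(b, z) = z + 12 = 12 + z)
r(-222, v) - 1*29122 = (12 + 30) - 1*29122 = 42 - 29122 = -29080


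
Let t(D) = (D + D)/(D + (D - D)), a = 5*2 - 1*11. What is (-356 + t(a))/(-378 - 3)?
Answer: 118/127 ≈ 0.92913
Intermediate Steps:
a = -1 (a = 10 - 11 = -1)
t(D) = 2 (t(D) = (2*D)/(D + 0) = (2*D)/D = 2)
(-356 + t(a))/(-378 - 3) = (-356 + 2)/(-378 - 3) = -354/(-381) = -354*(-1/381) = 118/127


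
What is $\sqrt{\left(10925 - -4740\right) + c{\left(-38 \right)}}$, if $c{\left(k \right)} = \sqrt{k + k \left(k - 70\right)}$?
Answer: $\sqrt{15665 + \sqrt{4066}} \approx 125.41$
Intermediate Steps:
$c{\left(k \right)} = \sqrt{k + k \left(-70 + k\right)}$
$\sqrt{\left(10925 - -4740\right) + c{\left(-38 \right)}} = \sqrt{\left(10925 - -4740\right) + \sqrt{- 38 \left(-69 - 38\right)}} = \sqrt{\left(10925 + 4740\right) + \sqrt{\left(-38\right) \left(-107\right)}} = \sqrt{15665 + \sqrt{4066}}$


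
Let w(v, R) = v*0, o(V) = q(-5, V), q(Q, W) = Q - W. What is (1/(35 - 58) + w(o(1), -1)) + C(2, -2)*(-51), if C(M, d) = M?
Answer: -2347/23 ≈ -102.04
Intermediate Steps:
o(V) = -5 - V
w(v, R) = 0
(1/(35 - 58) + w(o(1), -1)) + C(2, -2)*(-51) = (1/(35 - 58) + 0) + 2*(-51) = (1/(-23) + 0) - 102 = (-1/23 + 0) - 102 = -1/23 - 102 = -2347/23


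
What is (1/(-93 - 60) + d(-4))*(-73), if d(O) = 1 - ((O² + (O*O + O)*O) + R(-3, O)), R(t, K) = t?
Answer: -402011/153 ≈ -2627.5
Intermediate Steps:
d(O) = 4 - O² - O*(O + O²) (d(O) = 1 - ((O² + (O*O + O)*O) - 3) = 1 - ((O² + (O² + O)*O) - 3) = 1 - ((O² + (O + O²)*O) - 3) = 1 - ((O² + O*(O + O²)) - 3) = 1 - (-3 + O² + O*(O + O²)) = 1 + (3 - O² - O*(O + O²)) = 4 - O² - O*(O + O²))
(1/(-93 - 60) + d(-4))*(-73) = (1/(-93 - 60) + (4 - 1*(-4)³ - 2*(-4)²))*(-73) = (1/(-153) + (4 - 1*(-64) - 2*16))*(-73) = (-1/153 + (4 + 64 - 32))*(-73) = (-1/153 + 36)*(-73) = (5507/153)*(-73) = -402011/153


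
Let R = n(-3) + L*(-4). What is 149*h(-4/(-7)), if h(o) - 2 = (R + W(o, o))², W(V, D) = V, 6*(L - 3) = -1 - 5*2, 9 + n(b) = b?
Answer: 17153774/441 ≈ 38897.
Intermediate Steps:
n(b) = -9 + b
L = 7/6 (L = 3 + (-1 - 5*2)/6 = 3 + (-1 - 10)/6 = 3 + (⅙)*(-11) = 3 - 11/6 = 7/6 ≈ 1.1667)
R = -50/3 (R = (-9 - 3) + (7/6)*(-4) = -12 - 14/3 = -50/3 ≈ -16.667)
h(o) = 2 + (-50/3 + o)²
149*h(-4/(-7)) = 149*(2 + (-50 + 3*(-4/(-7)))²/9) = 149*(2 + (-50 + 3*(-4*(-⅐)))²/9) = 149*(2 + (-50 + 3*(4/7))²/9) = 149*(2 + (-50 + 12/7)²/9) = 149*(2 + (-338/7)²/9) = 149*(2 + (⅑)*(114244/49)) = 149*(2 + 114244/441) = 149*(115126/441) = 17153774/441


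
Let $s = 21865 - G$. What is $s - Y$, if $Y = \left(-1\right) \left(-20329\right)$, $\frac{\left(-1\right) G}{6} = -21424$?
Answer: $-127008$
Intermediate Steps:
$G = 128544$ ($G = \left(-6\right) \left(-21424\right) = 128544$)
$Y = 20329$
$s = -106679$ ($s = 21865 - 128544 = -106679$)
$s - Y = -106679 - 20329 = -127008$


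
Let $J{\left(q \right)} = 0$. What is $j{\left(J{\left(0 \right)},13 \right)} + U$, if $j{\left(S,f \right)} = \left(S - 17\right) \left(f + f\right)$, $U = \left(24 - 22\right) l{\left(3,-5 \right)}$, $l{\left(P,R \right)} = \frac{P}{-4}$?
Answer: $- \frac{887}{2} \approx -443.5$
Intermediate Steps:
$l{\left(P,R \right)} = - \frac{P}{4}$ ($l{\left(P,R \right)} = P \left(- \frac{1}{4}\right) = - \frac{P}{4}$)
$U = - \frac{3}{2}$ ($U = \left(24 - 22\right) \left(\left(- \frac{1}{4}\right) 3\right) = 2 \left(- \frac{3}{4}\right) = - \frac{3}{2} \approx -1.5$)
$j{\left(S,f \right)} = 2 f \left(-17 + S\right)$ ($j{\left(S,f \right)} = \left(-17 + S\right) 2 f = 2 f \left(-17 + S\right)$)
$j{\left(J{\left(0 \right)},13 \right)} + U = 2 \cdot 13 \left(-17 + 0\right) - \frac{3}{2} = 2 \cdot 13 \left(-17\right) - \frac{3}{2} = -442 - \frac{3}{2} = - \frac{887}{2}$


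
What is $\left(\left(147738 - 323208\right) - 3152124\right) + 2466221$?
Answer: $-861373$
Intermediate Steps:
$\left(\left(147738 - 323208\right) - 3152124\right) + 2466221 = \left(-175470 - 3152124\right) + 2466221 = -3327594 + 2466221 = -861373$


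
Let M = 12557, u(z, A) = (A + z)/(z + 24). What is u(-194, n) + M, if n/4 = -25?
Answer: 1067492/85 ≈ 12559.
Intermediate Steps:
n = -100 (n = 4*(-25) = -100)
u(z, A) = (A + z)/(24 + z)
u(-194, n) + M = (-100 - 194)/(24 - 194) + 12557 = -294/(-170) + 12557 = -1/170*(-294) + 12557 = 147/85 + 12557 = 1067492/85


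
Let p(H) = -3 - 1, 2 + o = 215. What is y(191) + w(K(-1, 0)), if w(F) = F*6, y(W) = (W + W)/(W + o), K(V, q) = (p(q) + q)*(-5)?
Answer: 24431/202 ≈ 120.95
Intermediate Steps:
o = 213 (o = -2 + 215 = 213)
p(H) = -4
K(V, q) = 20 - 5*q (K(V, q) = (-4 + q)*(-5) = 20 - 5*q)
y(W) = 2*W/(213 + W) (y(W) = (W + W)/(W + 213) = (2*W)/(213 + W) = 2*W/(213 + W))
w(F) = 6*F
y(191) + w(K(-1, 0)) = 2*191/(213 + 191) + 6*(20 - 5*0) = 2*191/404 + 6*(20 + 0) = 2*191*(1/404) + 6*20 = 191/202 + 120 = 24431/202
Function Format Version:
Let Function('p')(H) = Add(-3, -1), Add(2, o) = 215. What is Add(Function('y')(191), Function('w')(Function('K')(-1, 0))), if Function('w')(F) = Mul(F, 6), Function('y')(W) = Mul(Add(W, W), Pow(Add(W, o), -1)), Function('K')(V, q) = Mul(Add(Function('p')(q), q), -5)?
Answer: Rational(24431, 202) ≈ 120.95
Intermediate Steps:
o = 213 (o = Add(-2, 215) = 213)
Function('p')(H) = -4
Function('K')(V, q) = Add(20, Mul(-5, q)) (Function('K')(V, q) = Mul(Add(-4, q), -5) = Add(20, Mul(-5, q)))
Function('y')(W) = Mul(2, W, Pow(Add(213, W), -1)) (Function('y')(W) = Mul(Add(W, W), Pow(Add(W, 213), -1)) = Mul(Mul(2, W), Pow(Add(213, W), -1)) = Mul(2, W, Pow(Add(213, W), -1)))
Function('w')(F) = Mul(6, F)
Add(Function('y')(191), Function('w')(Function('K')(-1, 0))) = Add(Mul(2, 191, Pow(Add(213, 191), -1)), Mul(6, Add(20, Mul(-5, 0)))) = Add(Mul(2, 191, Pow(404, -1)), Mul(6, Add(20, 0))) = Add(Mul(2, 191, Rational(1, 404)), Mul(6, 20)) = Add(Rational(191, 202), 120) = Rational(24431, 202)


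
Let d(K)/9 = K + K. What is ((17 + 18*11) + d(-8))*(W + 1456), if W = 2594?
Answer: 287550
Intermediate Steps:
d(K) = 18*K (d(K) = 9*(K + K) = 9*(2*K) = 18*K)
((17 + 18*11) + d(-8))*(W + 1456) = ((17 + 18*11) + 18*(-8))*(2594 + 1456) = ((17 + 198) - 144)*4050 = (215 - 144)*4050 = 71*4050 = 287550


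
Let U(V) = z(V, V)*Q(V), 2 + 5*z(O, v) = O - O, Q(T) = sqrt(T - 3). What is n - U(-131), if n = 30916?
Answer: 30916 + 2*I*sqrt(134)/5 ≈ 30916.0 + 4.6303*I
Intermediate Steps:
Q(T) = sqrt(-3 + T)
z(O, v) = -2/5 (z(O, v) = -2/5 + (O - O)/5 = -2/5 + (1/5)*0 = -2/5 + 0 = -2/5)
U(V) = -2*sqrt(-3 + V)/5
n - U(-131) = 30916 - (-2)*sqrt(-3 - 131)/5 = 30916 - (-2)*sqrt(-134)/5 = 30916 - (-2)*I*sqrt(134)/5 = 30916 + 2*I*sqrt(134)/5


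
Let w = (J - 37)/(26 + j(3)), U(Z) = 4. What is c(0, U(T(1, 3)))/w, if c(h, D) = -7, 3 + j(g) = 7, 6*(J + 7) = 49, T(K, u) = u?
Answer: 252/43 ≈ 5.8605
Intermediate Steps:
J = 7/6 (J = -7 + (1/6)*49 = -7 + 49/6 = 7/6 ≈ 1.1667)
j(g) = 4 (j(g) = -3 + 7 = 4)
w = -43/36 (w = (7/6 - 37)/(26 + 4) = -215/6/30 = -215/6*1/30 = -43/36 ≈ -1.1944)
c(0, U(T(1, 3)))/w = -7/(-43/36) = -36/43*(-7) = 252/43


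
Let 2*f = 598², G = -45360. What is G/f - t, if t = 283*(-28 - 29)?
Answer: 1442104851/89401 ≈ 16131.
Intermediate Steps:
f = 178802 (f = (½)*598² = (½)*357604 = 178802)
t = -16131 (t = 283*(-57) = -16131)
G/f - t = -45360/178802 - 1*(-16131) = -45360*1/178802 + 16131 = -22680/89401 + 16131 = 1442104851/89401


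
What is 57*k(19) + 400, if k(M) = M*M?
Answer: 20977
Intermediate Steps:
k(M) = M²
57*k(19) + 400 = 57*19² + 400 = 57*361 + 400 = 20577 + 400 = 20977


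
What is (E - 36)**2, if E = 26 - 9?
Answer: 361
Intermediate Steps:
E = 17
(E - 36)**2 = (17 - 36)**2 = (-19)**2 = 361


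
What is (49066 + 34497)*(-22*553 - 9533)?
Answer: -1813233537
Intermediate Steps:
(49066 + 34497)*(-22*553 - 9533) = 83563*(-12166 - 9533) = 83563*(-21699) = -1813233537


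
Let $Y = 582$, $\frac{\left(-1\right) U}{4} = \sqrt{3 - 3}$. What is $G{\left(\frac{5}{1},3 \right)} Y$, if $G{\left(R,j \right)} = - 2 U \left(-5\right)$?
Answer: $0$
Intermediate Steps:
$U = 0$ ($U = - 4 \sqrt{3 - 3} = - 4 \sqrt{0} = \left(-4\right) 0 = 0$)
$G{\left(R,j \right)} = 0$ ($G{\left(R,j \right)} = \left(-2\right) 0 \left(-5\right) = 0 \left(-5\right) = 0$)
$G{\left(\frac{5}{1},3 \right)} Y = 0 \cdot 582 = 0$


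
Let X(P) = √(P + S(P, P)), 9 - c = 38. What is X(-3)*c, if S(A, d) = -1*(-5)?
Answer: -29*√2 ≈ -41.012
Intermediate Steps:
S(A, d) = 5
c = -29 (c = 9 - 1*38 = 9 - 38 = -29)
X(P) = √(5 + P) (X(P) = √(P + 5) = √(5 + P))
X(-3)*c = √(5 - 3)*(-29) = √2*(-29) = -29*√2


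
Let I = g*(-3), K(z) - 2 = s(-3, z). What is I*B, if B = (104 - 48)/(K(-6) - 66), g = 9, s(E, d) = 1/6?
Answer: 9072/383 ≈ 23.687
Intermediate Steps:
s(E, d) = 1/6
K(z) = 13/6 (K(z) = 2 + 1/6 = 13/6)
I = -27 (I = 9*(-3) = -27)
B = -336/383 (B = (104 - 48)/(13/6 - 66) = 56/(-383/6) = 56*(-6/383) = -336/383 ≈ -0.87729)
I*B = -27*(-336/383) = 9072/383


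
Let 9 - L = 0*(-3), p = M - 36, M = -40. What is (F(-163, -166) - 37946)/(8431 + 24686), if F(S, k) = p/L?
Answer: -341590/298053 ≈ -1.1461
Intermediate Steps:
p = -76 (p = -40 - 36 = -76)
L = 9 (L = 9 - 0*(-3) = 9 - 1*0 = 9 + 0 = 9)
F(S, k) = -76/9
(F(-163, -166) - 37946)/(8431 + 24686) = (-76/9 - 37946)/(8431 + 24686) = -341590/9/33117 = -341590/9*1/33117 = -341590/298053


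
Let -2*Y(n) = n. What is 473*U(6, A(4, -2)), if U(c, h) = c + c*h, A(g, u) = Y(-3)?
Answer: 7095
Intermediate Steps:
Y(n) = -n/2
A(g, u) = 3/2 (A(g, u) = -½*(-3) = 3/2)
473*U(6, A(4, -2)) = 473*(6*(1 + 3/2)) = 473*(6*(5/2)) = 473*15 = 7095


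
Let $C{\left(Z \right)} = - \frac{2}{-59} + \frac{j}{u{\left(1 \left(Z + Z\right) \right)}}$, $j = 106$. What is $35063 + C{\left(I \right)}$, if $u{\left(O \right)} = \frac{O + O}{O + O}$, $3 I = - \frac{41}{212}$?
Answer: $\frac{2074973}{59} \approx 35169.0$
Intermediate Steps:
$I = - \frac{41}{636}$ ($I = \frac{\left(-41\right) \frac{1}{212}}{3} = \frac{1}{3} \left(- \frac{41}{212}\right) = - \frac{41}{636} \approx -0.064465$)
$u{\left(O \right)} = 1$ ($u{\left(O \right)} = \frac{2 O}{2 O} = 2 O \frac{1}{2 O} = 1$)
$C{\left(Z \right)} = \frac{6256}{59}$ ($C{\left(Z \right)} = - \frac{2}{-59} + \frac{106}{1} = \left(-2\right) \left(- \frac{1}{59}\right) + 106 \cdot 1 = \frac{2}{59} + 106 = \frac{6256}{59}$)
$35063 + C{\left(I \right)} = 35063 + \frac{6256}{59} = \frac{2074973}{59}$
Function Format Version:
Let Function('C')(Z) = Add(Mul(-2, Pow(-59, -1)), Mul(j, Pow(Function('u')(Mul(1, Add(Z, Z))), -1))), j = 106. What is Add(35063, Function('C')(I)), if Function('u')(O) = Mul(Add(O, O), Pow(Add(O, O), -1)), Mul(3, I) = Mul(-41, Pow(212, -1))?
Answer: Rational(2074973, 59) ≈ 35169.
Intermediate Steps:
I = Rational(-41, 636) (I = Mul(Rational(1, 3), Mul(-41, Pow(212, -1))) = Mul(Rational(1, 3), Mul(-41, Rational(1, 212))) = Mul(Rational(1, 3), Rational(-41, 212)) = Rational(-41, 636) ≈ -0.064465)
Function('u')(O) = 1 (Function('u')(O) = Mul(Mul(2, O), Pow(Mul(2, O), -1)) = Mul(Mul(2, O), Mul(Rational(1, 2), Pow(O, -1))) = 1)
Function('C')(Z) = Rational(6256, 59) (Function('C')(Z) = Add(Mul(-2, Pow(-59, -1)), Mul(106, Pow(1, -1))) = Add(Mul(-2, Rational(-1, 59)), Mul(106, 1)) = Add(Rational(2, 59), 106) = Rational(6256, 59))
Add(35063, Function('C')(I)) = Add(35063, Rational(6256, 59)) = Rational(2074973, 59)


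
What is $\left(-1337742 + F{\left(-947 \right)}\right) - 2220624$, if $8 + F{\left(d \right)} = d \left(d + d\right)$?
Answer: $-1764756$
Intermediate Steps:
$F{\left(d \right)} = -8 + 2 d^{2}$ ($F{\left(d \right)} = -8 + d \left(d + d\right) = -8 + d 2 d = -8 + 2 d^{2}$)
$\left(-1337742 + F{\left(-947 \right)}\right) - 2220624 = \left(-1337742 - \left(8 - 2 \left(-947\right)^{2}\right)\right) - 2220624 = \left(-1337742 + \left(-8 + 2 \cdot 896809\right)\right) - 2220624 = \left(-1337742 + \left(-8 + 1793618\right)\right) - 2220624 = \left(-1337742 + 1793610\right) - 2220624 = 455868 - 2220624 = -1764756$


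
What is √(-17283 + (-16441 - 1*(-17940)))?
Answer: 2*I*√3946 ≈ 125.63*I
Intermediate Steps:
√(-17283 + (-16441 - 1*(-17940))) = √(-17283 + (-16441 + 17940)) = √(-17283 + 1499) = √(-15784) = 2*I*√3946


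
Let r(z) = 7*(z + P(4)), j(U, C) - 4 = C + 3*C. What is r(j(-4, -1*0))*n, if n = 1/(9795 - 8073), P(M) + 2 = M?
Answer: 1/41 ≈ 0.024390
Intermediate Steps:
j(U, C) = 4 + 4*C (j(U, C) = 4 + (C + 3*C) = 4 + 4*C)
P(M) = -2 + M
r(z) = 14 + 7*z (r(z) = 7*(z + (-2 + 4)) = 7*(z + 2) = 7*(2 + z) = 14 + 7*z)
n = 1/1722 ≈ 0.00058072
r(j(-4, -1*0))*n = (14 + 7*(4 + 4*(-1*0)))*(1/1722) = (14 + 7*(4 + 4*0))*(1/1722) = (14 + 7*(4 + 0))*(1/1722) = (14 + 7*4)*(1/1722) = (14 + 28)*(1/1722) = 42*(1/1722) = 1/41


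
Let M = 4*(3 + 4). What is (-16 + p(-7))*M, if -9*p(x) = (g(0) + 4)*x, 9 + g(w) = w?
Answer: -5012/9 ≈ -556.89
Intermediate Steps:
g(w) = -9 + w
M = 28 (M = 4*7 = 28)
p(x) = 5*x/9 (p(x) = -((-9 + 0) + 4)*x/9 = -(-9 + 4)*x/9 = -(-5)*x/9 = 5*x/9)
(-16 + p(-7))*M = (-16 + (5/9)*(-7))*28 = (-16 - 35/9)*28 = -179/9*28 = -5012/9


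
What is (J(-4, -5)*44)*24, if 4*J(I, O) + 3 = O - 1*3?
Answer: -2904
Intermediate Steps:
J(I, O) = -3/2 + O/4 (J(I, O) = -3/4 + (O - 1*3)/4 = -3/4 + (O - 3)/4 = -3/4 + (-3 + O)/4 = -3/4 + (-3/4 + O/4) = -3/2 + O/4)
(J(-4, -5)*44)*24 = ((-3/2 + (1/4)*(-5))*44)*24 = ((-3/2 - 5/4)*44)*24 = -11/4*44*24 = -121*24 = -2904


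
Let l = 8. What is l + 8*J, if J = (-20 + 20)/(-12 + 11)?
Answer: 8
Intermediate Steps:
J = 0 (J = 0/(-1) = 0*(-1) = 0)
l + 8*J = 8 + 8*0 = 8 + 0 = 8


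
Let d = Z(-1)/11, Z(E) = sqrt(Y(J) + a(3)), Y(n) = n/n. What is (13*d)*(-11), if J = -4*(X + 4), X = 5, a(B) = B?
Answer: -26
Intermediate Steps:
J = -36 (J = -4*(5 + 4) = -4*9 = -36)
Y(n) = 1
Z(E) = 2 (Z(E) = sqrt(1 + 3) = sqrt(4) = 2)
d = 2/11 ≈ 0.18182
(13*d)*(-11) = (13*(2/11))*(-11) = (26/11)*(-11) = -26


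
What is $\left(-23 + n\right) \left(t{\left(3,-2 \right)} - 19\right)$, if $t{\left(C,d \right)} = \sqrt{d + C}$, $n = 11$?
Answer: $216$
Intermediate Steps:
$t{\left(C,d \right)} = \sqrt{C + d}$
$\left(-23 + n\right) \left(t{\left(3,-2 \right)} - 19\right) = \left(-23 + 11\right) \left(\sqrt{3 - 2} - 19\right) = - 12 \left(\sqrt{1} - 19\right) = - 12 \left(1 - 19\right) = \left(-12\right) \left(-18\right) = 216$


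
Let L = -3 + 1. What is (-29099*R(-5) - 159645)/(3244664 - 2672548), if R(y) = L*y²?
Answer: 1295305/572116 ≈ 2.2641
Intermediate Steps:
L = -2
R(y) = -2*y²
(-29099*R(-5) - 159645)/(3244664 - 2672548) = (-(-58198)*(-5)² - 159645)/(3244664 - 2672548) = (-(-58198)*25 - 159645)/572116 = (-29099*(-50) - 159645)*(1/572116) = (1454950 - 159645)*(1/572116) = 1295305*(1/572116) = 1295305/572116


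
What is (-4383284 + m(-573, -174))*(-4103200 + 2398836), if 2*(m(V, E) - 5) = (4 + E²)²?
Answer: -773876565739244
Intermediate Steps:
m(V, E) = 5 + (4 + E²)²/2
(-4383284 + m(-573, -174))*(-4103200 + 2398836) = (-4383284 + (5 + (4 + (-174)²)²/2))*(-4103200 + 2398836) = (-4383284 + (5 + (4 + 30276)²/2))*(-1704364) = (-4383284 + (5 + (½)*30280²))*(-1704364) = (-4383284 + (5 + (½)*916878400))*(-1704364) = (-4383284 + (5 + 458439200))*(-1704364) = (-4383284 + 458439205)*(-1704364) = 454055921*(-1704364) = -773876565739244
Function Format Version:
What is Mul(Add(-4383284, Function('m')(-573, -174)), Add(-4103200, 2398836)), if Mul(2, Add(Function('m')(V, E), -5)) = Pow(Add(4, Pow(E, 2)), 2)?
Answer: -773876565739244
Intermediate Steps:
Function('m')(V, E) = Add(5, Mul(Rational(1, 2), Pow(Add(4, Pow(E, 2)), 2)))
Mul(Add(-4383284, Function('m')(-573, -174)), Add(-4103200, 2398836)) = Mul(Add(-4383284, Add(5, Mul(Rational(1, 2), Pow(Add(4, Pow(-174, 2)), 2)))), Add(-4103200, 2398836)) = Mul(Add(-4383284, Add(5, Mul(Rational(1, 2), Pow(Add(4, 30276), 2)))), -1704364) = Mul(Add(-4383284, Add(5, Mul(Rational(1, 2), Pow(30280, 2)))), -1704364) = Mul(Add(-4383284, Add(5, Mul(Rational(1, 2), 916878400))), -1704364) = Mul(Add(-4383284, Add(5, 458439200)), -1704364) = Mul(Add(-4383284, 458439205), -1704364) = Mul(454055921, -1704364) = -773876565739244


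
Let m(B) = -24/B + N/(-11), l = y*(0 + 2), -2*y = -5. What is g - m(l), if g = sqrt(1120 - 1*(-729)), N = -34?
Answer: 2459/55 ≈ 44.709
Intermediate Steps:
y = 5/2 (y = -1/2*(-5) = 5/2 ≈ 2.5000)
l = 5 (l = 5*(0 + 2)/2 = (5/2)*2 = 5)
g = 43 (g = sqrt(1120 + 729) = sqrt(1849) = 43)
m(B) = 34/11 - 24/B (m(B) = -24/B - 34/(-11) = -24/B - 34*(-1/11) = -24/B + 34/11 = 34/11 - 24/B)
g - m(l) = 43 - (34/11 - 24/5) = 43 - 1*(-94/55) = 43 + 94/55 = 2459/55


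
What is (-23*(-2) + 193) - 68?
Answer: 171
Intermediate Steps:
(-23*(-2) + 193) - 68 = (46 + 193) - 68 = 239 - 68 = 171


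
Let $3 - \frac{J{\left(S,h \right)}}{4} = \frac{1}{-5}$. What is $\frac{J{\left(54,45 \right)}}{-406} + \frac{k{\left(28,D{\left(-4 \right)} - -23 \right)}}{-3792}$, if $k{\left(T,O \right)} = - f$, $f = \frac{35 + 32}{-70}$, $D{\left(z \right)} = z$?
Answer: $- \frac{244631}{7697760} \approx -0.03178$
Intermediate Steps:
$J{\left(S,h \right)} = \frac{64}{5}$ ($J{\left(S,h \right)} = 12 - \frac{4}{-5} = 12 - - \frac{4}{5} = 12 + \frac{4}{5} = \frac{64}{5}$)
$f = - \frac{67}{70}$ ($f = 67 \left(- \frac{1}{70}\right) = - \frac{67}{70} \approx -0.95714$)
$k{\left(T,O \right)} = \frac{67}{70}$ ($k{\left(T,O \right)} = \left(-1\right) \left(- \frac{67}{70}\right) = \frac{67}{70}$)
$\frac{J{\left(54,45 \right)}}{-406} + \frac{k{\left(28,D{\left(-4 \right)} - -23 \right)}}{-3792} = \frac{64}{5 \left(-406\right)} + \frac{67}{70 \left(-3792\right)} = \frac{64}{5} \left(- \frac{1}{406}\right) + \frac{67}{70} \left(- \frac{1}{3792}\right) = - \frac{32}{1015} - \frac{67}{265440} = - \frac{244631}{7697760}$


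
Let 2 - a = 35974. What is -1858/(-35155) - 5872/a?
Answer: 68316534/316148915 ≈ 0.21609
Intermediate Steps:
a = -35972 (a = 2 - 1*35974 = 2 - 35974 = -35972)
-1858/(-35155) - 5872/a = -1858/(-35155) - 5872/(-35972) = -1858*(-1/35155) - 5872*(-1/35972) = 1858/35155 + 1468/8993 = 68316534/316148915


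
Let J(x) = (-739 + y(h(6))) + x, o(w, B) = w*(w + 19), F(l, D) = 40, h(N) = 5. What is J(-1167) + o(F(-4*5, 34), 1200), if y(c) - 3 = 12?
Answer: 469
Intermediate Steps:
y(c) = 15 (y(c) = 3 + 12 = 15)
o(w, B) = w*(19 + w)
J(x) = -724 + x (J(x) = (-739 + 15) + x = -724 + x)
J(-1167) + o(F(-4*5, 34), 1200) = (-724 - 1167) + 40*(19 + 40) = -1891 + 40*59 = -1891 + 2360 = 469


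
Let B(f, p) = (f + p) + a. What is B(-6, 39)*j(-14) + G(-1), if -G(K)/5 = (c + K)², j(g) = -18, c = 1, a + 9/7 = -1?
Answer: -3870/7 ≈ -552.86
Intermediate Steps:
a = -16/7 (a = -9/7 - 1 = -16/7 ≈ -2.2857)
G(K) = -5*(1 + K)²
B(f, p) = -16/7 + f + p (B(f, p) = (f + p) - 16/7 = -16/7 + f + p)
B(-6, 39)*j(-14) + G(-1) = (-16/7 - 6 + 39)*(-18) - 5*(1 - 1)² = (215/7)*(-18) - 5*0² = -3870/7 - 5*0 = -3870/7 + 0 = -3870/7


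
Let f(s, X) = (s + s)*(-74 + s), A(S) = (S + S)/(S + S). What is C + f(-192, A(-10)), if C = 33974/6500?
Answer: 331984987/3250 ≈ 1.0215e+5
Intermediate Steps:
A(S) = 1 (A(S) = (2*S)/((2*S)) = (2*S)*(1/(2*S)) = 1)
f(s, X) = 2*s*(-74 + s) (f(s, X) = (2*s)*(-74 + s) = 2*s*(-74 + s))
C = 16987/3250 (C = 33974*(1/6500) = 16987/3250 ≈ 5.2268)
C + f(-192, A(-10)) = 16987/3250 + 2*(-192)*(-74 - 192) = 16987/3250 + 2*(-192)*(-266) = 16987/3250 + 102144 = 331984987/3250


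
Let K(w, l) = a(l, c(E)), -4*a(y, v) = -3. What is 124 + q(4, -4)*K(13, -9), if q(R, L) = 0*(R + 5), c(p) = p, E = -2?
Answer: 124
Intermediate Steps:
a(y, v) = ¾ (a(y, v) = -¼*(-3) = ¾)
K(w, l) = ¾
q(R, L) = 0 (q(R, L) = 0*(5 + R) = 0)
124 + q(4, -4)*K(13, -9) = 124 + 0*(¾) = 124 + 0 = 124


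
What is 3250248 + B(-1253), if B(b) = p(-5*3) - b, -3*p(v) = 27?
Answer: 3251492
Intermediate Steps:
p(v) = -9 (p(v) = -⅓*27 = -9)
B(b) = -9 - b
3250248 + B(-1253) = 3250248 + (-9 - 1*(-1253)) = 3250248 + (-9 + 1253) = 3250248 + 1244 = 3251492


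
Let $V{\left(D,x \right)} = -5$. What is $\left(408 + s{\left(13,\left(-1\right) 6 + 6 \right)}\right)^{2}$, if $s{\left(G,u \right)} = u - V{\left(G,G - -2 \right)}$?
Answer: $170569$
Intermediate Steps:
$s{\left(G,u \right)} = 5 + u$ ($s{\left(G,u \right)} = u - -5 = u + 5 = 5 + u$)
$\left(408 + s{\left(13,\left(-1\right) 6 + 6 \right)}\right)^{2} = \left(408 + \left(5 + \left(\left(-1\right) 6 + 6\right)\right)\right)^{2} = \left(408 + \left(5 + \left(-6 + 6\right)\right)\right)^{2} = \left(408 + \left(5 + 0\right)\right)^{2} = \left(408 + 5\right)^{2} = 413^{2} = 170569$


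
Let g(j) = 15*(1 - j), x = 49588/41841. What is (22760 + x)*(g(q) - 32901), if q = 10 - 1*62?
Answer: -10192057705096/13947 ≈ -7.3077e+8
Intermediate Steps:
x = 49588/41841 (x = 49588*(1/41841) = 49588/41841 ≈ 1.1852)
q = -52 (q = 10 - 62 = -52)
g(j) = 15 - 15*j
(22760 + x)*(g(q) - 32901) = (22760 + 49588/41841)*((15 - 15*(-52)) - 32901) = 952350748*((15 + 780) - 32901)/41841 = 952350748*(795 - 32901)/41841 = (952350748/41841)*(-32106) = -10192057705096/13947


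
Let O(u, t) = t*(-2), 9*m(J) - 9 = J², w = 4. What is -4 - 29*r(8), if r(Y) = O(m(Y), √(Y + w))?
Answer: -4 + 116*√3 ≈ 196.92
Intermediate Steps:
m(J) = 1 + J²/9
O(u, t) = -2*t
r(Y) = -2*√(4 + Y) (r(Y) = -2*√(Y + 4) = -2*√(4 + Y))
-4 - 29*r(8) = -4 - (-58)*√(4 + 8) = -4 - (-58)*√12 = -4 - (-58)*2*√3 = -4 - (-116)*√3 = -4 + 116*√3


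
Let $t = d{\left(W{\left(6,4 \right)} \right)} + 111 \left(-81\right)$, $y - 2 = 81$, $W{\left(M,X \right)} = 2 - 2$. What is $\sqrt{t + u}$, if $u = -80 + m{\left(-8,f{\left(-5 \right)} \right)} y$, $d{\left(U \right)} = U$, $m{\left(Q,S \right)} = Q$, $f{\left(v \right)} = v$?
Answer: $i \sqrt{9735} \approx 98.666 i$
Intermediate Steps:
$W{\left(M,X \right)} = 0$
$y = 83$ ($y = 2 + 81 = 83$)
$t = -8991$ ($t = 0 + 111 \left(-81\right) = 0 - 8991 = -8991$)
$u = -744$ ($u = -80 - 664 = -744$)
$\sqrt{t + u} = \sqrt{-8991 - 744} = \sqrt{-9735} = i \sqrt{9735}$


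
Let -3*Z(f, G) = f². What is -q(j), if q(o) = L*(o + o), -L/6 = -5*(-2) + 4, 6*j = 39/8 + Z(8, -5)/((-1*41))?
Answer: 37163/246 ≈ 151.07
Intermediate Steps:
Z(f, G) = -f²/3
j = 5309/5904 (j = (39/8 + (-⅓*8²)/((-1*41)))/6 = (39*(⅛) - ⅓*64/(-41))/6 = (39/8 - 64/3*(-1/41))/6 = (39/8 + 64/123)/6 = (⅙)*(5309/984) = 5309/5904 ≈ 0.89922)
L = -84 (L = -6*(-5*(-2) + 4) = -6*(10 + 4) = -6*14 = -84)
q(o) = -168*o (q(o) = -84*(o + o) = -168*o)
-q(j) = -(-168)*5309/5904 = -1*(-37163/246) = 37163/246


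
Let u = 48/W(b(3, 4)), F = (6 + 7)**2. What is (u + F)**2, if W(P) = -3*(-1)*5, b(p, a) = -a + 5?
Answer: 741321/25 ≈ 29653.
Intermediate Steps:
b(p, a) = 5 - a
W(P) = 15 (W(P) = 3*5 = 15)
F = 169 (F = 13**2 = 169)
u = 16/5 (u = 48/15 = 48*(1/15) = 16/5 ≈ 3.2000)
(u + F)**2 = (16/5 + 169)**2 = (861/5)**2 = 741321/25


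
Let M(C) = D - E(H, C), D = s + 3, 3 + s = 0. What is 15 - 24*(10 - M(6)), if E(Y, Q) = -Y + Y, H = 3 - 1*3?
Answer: -225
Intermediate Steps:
s = -3 (s = -3 + 0 = -3)
H = 0 (H = 3 - 3 = 0)
E(Y, Q) = 0
D = 0 (D = -3 + 3 = 0)
M(C) = 0 (M(C) = 0 - 1*0 = 0 + 0 = 0)
15 - 24*(10 - M(6)) = 15 - 24*(10 - 1*0) = 15 - 24*(10 + 0) = 15 - 24*10 = 15 - 240 = -225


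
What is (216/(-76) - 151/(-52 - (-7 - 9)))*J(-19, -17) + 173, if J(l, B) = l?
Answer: 5303/36 ≈ 147.31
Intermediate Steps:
(216/(-76) - 151/(-52 - (-7 - 9)))*J(-19, -17) + 173 = (216/(-76) - 151/(-52 - (-7 - 9)))*(-19) + 173 = (216*(-1/76) - 151/(-52 - 1*(-16)))*(-19) + 173 = (-54/19 - 151/(-52 + 16))*(-19) + 173 = (-54/19 - 151/(-36))*(-19) + 173 = (-54/19 - 151*(-1/36))*(-19) + 173 = (-54/19 + 151/36)*(-19) + 173 = (925/684)*(-19) + 173 = -925/36 + 173 = 5303/36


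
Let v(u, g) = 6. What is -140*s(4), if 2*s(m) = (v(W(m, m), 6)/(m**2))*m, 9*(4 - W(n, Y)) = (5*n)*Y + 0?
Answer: -105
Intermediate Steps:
W(n, Y) = 4 - 5*Y*n/9 (W(n, Y) = 4 - ((5*n)*Y + 0)/9 = 4 - (5*Y*n + 0)/9 = 4 - 5*Y*n/9)
s(m) = 3/m (s(m) = ((6/(m**2))*m)/2 = ((6/m**2)*m)/2 = (6/m)/2 = 3/m)
-140*s(4) = -420/4 = -140*3/4 = -105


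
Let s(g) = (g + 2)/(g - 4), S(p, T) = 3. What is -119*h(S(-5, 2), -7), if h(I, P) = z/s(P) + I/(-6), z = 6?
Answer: -15113/10 ≈ -1511.3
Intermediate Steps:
s(g) = (2 + g)/(-4 + g)
h(I, P) = -I/6 + 6*(-4 + P)/(2 + P) (h(I, P) = 6/(((2 + P)/(-4 + P))) + I/(-6) = 6*((-4 + P)/(2 + P)) + I*(-1/6) = 6*(-4 + P)/(2 + P) - I/6 = -I/6 + 6*(-4 + P)/(2 + P))
-119*h(S(-5, 2), -7) = -119*(-144 + 36*(-7) - 1*3*(2 - 7))/(6*(2 - 7)) = -119*(-144 - 252 - 1*3*(-5))/(6*(-5)) = -119*(-1)*(-144 - 252 + 15)/(6*5) = -119*(-1)*(-381)/(6*5) = -119*127/10 = -15113/10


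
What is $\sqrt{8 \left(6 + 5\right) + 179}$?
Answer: $\sqrt{267} \approx 16.34$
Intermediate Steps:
$\sqrt{8 \left(6 + 5\right) + 179} = \sqrt{8 \cdot 11 + 179} = \sqrt{88 + 179} = \sqrt{267}$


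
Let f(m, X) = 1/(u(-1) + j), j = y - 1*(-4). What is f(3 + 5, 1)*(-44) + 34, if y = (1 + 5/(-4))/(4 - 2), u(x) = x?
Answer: 430/23 ≈ 18.696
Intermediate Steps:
y = -⅛ (y = (1 + 5*(-¼))/2 = (1 - 5/4)*(½) = -¼*½ = -⅛ ≈ -0.12500)
j = 31/8 (j = -⅛ - 1*(-4) = -⅛ + 4 = 31/8 ≈ 3.8750)
f(m, X) = 8/23 (f(m, X) = 1/(-1 + 31/8) = 1/(23/8) = 8/23)
f(3 + 5, 1)*(-44) + 34 = (8/23)*(-44) + 34 = -352/23 + 34 = 430/23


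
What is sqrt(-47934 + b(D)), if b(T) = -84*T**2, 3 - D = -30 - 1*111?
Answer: 3*I*sqrt(198862) ≈ 1337.8*I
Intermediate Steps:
D = 144 (D = 3 - (-30 - 1*111) = 3 - (-30 - 111) = 3 - 1*(-141) = 3 + 141 = 144)
sqrt(-47934 + b(D)) = sqrt(-47934 - 84*144**2) = sqrt(-47934 - 84*20736) = sqrt(-47934 - 1741824) = sqrt(-1789758) = 3*I*sqrt(198862)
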